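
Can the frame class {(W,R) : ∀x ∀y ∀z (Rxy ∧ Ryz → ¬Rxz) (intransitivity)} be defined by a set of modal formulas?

Any modally definable frame class is closed under surjective bounded morphisms.
The 5-cycle (worlds s,t,u,v,w with s→t→u→v→w→s) is intransitive. Mapping every world to a single reflexive point • is a surjective bounded morphism; the reflexive point is not intransitive (R••∧R•• but R••).
Hence intransitivity is not modally definable.

Not modally definable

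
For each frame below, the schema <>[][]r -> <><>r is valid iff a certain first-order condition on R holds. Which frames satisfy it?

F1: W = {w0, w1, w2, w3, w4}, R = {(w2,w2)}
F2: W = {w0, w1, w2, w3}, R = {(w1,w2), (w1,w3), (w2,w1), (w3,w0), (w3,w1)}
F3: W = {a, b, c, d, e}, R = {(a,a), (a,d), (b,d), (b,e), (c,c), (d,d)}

Frame correspondent (Sahlqvist): forall x forall y (xRy -> exists w (y R^2 w & x R^2 w)) — i.e. a generalized confluence (Geach) condition.
F1: condition met.
F2: fails — w1Rw2 but no w with w2R²w and w1R²w.
F3: fails — bRe but no w with eR²w and bR²w.
Valid on: F1.

F1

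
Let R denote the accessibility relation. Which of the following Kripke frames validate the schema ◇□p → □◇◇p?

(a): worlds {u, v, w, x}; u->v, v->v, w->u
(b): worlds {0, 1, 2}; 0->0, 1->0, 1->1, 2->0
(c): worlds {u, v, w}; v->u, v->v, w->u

The schema corresponds to a generalized confluence (Geach) condition: ∀x ∀y ∀z ((xRy ∧ xRz) → ∃w (yRw ∧ zR²w)).
(a): condition met.
(b): condition met.
(c): fails — vRu, vRu but no t with uRt and uR²t.
Valid on: (a), (b).

(a), (b)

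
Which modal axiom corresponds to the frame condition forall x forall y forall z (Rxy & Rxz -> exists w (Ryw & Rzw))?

◇□q → □◇q

This is convergence; the standard corresponding axiom is .2: ◇□q → □◇q.
Suppose ◇□q→□◇q is valid. Take Rxy, Rxz and set V(q)={w : Ryw}. Then □q at y so ◇□q at x, so □◇q at x, so ◇q at z, giving w with Rzw and Ryw.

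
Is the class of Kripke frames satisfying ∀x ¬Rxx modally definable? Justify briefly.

Modal frame validity is preserved under surjective bounded morphisms.
The 3-cycle (worlds 0,1,2 with 0→1→2→0) is irreflexive, and the map sending every world to a single reflexive point • is a surjective bounded morphism (forth: every edge maps to (•,•); back: every world has a successor). So any modal formula valid on the 3-cycle is also valid on the reflexive point, which is not irreflexive.
So the class is not modally definable.

Not modally definable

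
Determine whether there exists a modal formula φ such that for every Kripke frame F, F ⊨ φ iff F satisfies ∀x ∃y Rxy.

Yes: it is seriality, defined by the D schema □p → ◇p.
Suppose □p→◇p is valid. At any x set V(p)=W. Then □p at x, so ◇p at x, so x has a successor.

Definable; □p → ◇p defines it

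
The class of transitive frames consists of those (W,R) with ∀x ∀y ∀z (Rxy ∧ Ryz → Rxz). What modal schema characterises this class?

The condition is transitivity. The 4 schema □r → □□r defines it.
Suppose □r→□□r is valid. Take Rxy, Ryz and set V(r)={w : Rxw}. Then □r at x, so □□r at x, so □r at y, so r at z, i.e. Rxz.

□r → □□r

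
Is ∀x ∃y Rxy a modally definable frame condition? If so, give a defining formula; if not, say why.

Yes: it is seriality, defined by the D schema □p → ◇p.
Suppose □p→◇p is valid. At any x set V(p)=W. Then □p at x, so ◇p at x, so x has a successor.

Yes — defined by □p → ◇p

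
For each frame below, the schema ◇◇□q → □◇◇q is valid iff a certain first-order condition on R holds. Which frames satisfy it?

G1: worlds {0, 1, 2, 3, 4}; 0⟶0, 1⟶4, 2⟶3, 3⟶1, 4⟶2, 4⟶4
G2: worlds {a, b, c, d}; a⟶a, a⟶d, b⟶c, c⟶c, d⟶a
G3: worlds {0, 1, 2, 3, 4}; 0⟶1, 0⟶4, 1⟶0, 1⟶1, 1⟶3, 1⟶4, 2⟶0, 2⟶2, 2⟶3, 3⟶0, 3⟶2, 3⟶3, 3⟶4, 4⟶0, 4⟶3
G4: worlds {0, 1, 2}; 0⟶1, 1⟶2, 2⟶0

The schema corresponds to a generalized confluence (Geach) condition: ∀x ∀y ∀z ((xR²y ∧ xRz) → ∃w (yRw ∧ zR²w)).
G1: fails — 4R²2, 4R2 but no w with 2Rw and 2R²w.
G2: satisfies the condition.
G3: satisfies the condition.
G4: satisfies the condition.
Valid on: G2, G3, G4.

G2, G3, G4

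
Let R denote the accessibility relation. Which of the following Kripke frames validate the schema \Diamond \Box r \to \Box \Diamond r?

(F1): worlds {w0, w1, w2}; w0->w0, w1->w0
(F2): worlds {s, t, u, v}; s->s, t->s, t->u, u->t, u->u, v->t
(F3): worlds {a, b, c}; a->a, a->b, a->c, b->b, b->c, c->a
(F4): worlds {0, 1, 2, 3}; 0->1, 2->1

Frame correspondent (Sahlqvist): \forall x \forall y \forall z (Rxy \wedge Rxz \to \exists w (Ryw \wedge Rzw)) — i.e. convergence.
(F1): holds.
(F2): fails — Rts and Rtu but s and u have no common successor.
(F3): fails — Rab and Rac but b and c have no common successor.
(F4): fails — R01 and R01 but 1 and 1 have no common successor.

(F1)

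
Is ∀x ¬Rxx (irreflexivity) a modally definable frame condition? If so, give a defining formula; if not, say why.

Modal frame validity is preserved under surjective bounded morphisms.
The 4-cycle (worlds s,t,u,v with s→t→u→v→s) is irreflexive, and the map sending every world to a single reflexive point • is a surjective bounded morphism (forth: every edge maps to (•,•); back: every world has a successor). So any modal formula valid on the 4-cycle is also valid on the reflexive point, which is not irreflexive.
Hence irreflexivity is not modally definable.

Not definable by any modal formula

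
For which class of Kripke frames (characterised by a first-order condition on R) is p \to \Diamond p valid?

Reflexivity

Equivalently (dual form): □p → p.
Suppose □p→p is valid. At any x set V(p)={w : Rxw}. Then □p holds at x, so p holds at x, i.e. Rxx.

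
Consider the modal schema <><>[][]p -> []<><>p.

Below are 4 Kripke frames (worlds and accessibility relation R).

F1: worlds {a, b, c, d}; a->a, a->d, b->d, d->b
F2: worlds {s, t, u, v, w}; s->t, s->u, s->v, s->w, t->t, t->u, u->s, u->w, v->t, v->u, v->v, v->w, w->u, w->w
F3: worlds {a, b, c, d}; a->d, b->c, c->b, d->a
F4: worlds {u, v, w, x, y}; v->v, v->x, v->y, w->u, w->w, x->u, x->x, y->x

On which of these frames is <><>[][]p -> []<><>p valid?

F2

Frame correspondent (Sahlqvist): forall x forall y forall z ((x R^2 y & xRz) -> exists w (y R^2 w & z R^2 w)) — i.e. a generalized confluence (Geach) condition.
F1: fails — aR²b, aRd but no w with bR²w and dR²w.
F2: ✓.
F3: fails — aR²a, aRd but no w with aR²w and dR²w.
F4: fails — vR²u, vRv but no t with uR²t and vR²t.
Valid on: F2.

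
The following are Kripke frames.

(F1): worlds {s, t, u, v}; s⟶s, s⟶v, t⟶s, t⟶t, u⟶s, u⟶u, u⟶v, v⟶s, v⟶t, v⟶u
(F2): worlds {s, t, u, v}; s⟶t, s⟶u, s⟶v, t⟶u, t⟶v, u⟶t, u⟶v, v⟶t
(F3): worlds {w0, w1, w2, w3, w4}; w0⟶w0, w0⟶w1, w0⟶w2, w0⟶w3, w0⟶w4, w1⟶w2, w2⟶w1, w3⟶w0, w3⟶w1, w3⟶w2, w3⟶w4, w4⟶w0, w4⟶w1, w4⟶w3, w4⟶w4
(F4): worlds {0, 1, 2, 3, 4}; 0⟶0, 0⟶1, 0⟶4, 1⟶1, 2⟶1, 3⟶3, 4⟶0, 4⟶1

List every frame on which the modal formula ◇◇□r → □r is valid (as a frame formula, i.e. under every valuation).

none

This is the axiom for a generalized confluence (Geach) condition; its first-order frame correspondent is ∀x ∀y ∀z ((xR²y ∧ xRz) → ∃w (yRw ∧ z = w)).
(F1): fails — sR²t, sRv but no w with tRw and v=w.
(F2): fails — sR²t, sRt but no w with tRw and t=w.
(F3): fails — w0R²w1, w0Rw0 but no w with w1Rw and w0=w.
(F4): fails — 0R²1, 0R0 but no w with 1Rw and 0=w.
Valid on no frame.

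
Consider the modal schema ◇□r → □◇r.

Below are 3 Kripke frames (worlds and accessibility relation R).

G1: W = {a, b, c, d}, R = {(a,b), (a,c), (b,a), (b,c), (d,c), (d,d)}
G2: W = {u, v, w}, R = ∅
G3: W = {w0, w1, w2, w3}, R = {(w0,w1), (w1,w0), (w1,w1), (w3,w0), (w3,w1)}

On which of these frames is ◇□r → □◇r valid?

Frame correspondent (Sahlqvist): ∀x ∀y ∀z (Rxy ∧ Rxz → ∃w (Ryw ∧ Rzw)) — i.e. convergence.
G1: fails — Rab and Rac but b and c have no common successor.
G2: ✓.
G3: ✓.
Valid on: G2, G3.

G2, G3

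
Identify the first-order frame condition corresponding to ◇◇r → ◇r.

Replacing r by ¬r and contraposing gives the equivalent schema □r → □□r.
Suppose □r→□□r is valid. Take Rxy, Ryz and set V(r)={w : Rxw}. Then □r at x, so □□r at x, so □r at y, so r at z, i.e. Rxz.

Transitivity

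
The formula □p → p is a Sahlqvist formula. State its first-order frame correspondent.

This is the T axiom.
It corresponds to reflexivity: ∀x Rxx.

reflexivity: ∀x Rxx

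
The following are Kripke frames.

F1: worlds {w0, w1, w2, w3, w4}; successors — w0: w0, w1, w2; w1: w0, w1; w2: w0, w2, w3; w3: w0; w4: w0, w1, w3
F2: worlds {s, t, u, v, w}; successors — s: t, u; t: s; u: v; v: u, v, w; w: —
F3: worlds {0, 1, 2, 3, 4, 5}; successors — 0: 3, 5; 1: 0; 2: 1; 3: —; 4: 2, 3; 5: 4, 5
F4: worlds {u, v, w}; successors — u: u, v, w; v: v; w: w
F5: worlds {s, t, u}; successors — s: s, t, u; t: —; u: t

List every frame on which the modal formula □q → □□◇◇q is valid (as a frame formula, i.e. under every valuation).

F1, F4

Frame correspondent (Sahlqvist): ∀x ∀z (xR²z → ∃w (xRw ∧ zR²w)) — i.e. a generalized confluence (Geach) condition.
F1: holds.
F2: fails — sR²s but no w* with sRw* and sR²w*.
F3: fails — 0R²4 but no w with 0Rw and 4R²w.
F4: holds.
F5: fails — sR²t but no w with sRw and tR²w.
Valid on: F1, F4.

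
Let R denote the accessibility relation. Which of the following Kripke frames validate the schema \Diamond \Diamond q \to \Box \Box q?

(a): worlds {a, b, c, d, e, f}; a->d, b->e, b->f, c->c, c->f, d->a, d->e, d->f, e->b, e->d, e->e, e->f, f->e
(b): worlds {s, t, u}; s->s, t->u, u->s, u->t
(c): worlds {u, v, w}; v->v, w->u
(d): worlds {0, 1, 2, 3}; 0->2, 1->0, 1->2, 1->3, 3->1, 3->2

(c)

The schema corresponds to a generalized confluence (Geach) condition: \forall x \forall y \forall z ((x R^2 y \wedge x R^2 z) \to \exists w (y = w \wedge z = w)).
(a): fails — aR²a, aR²e but a ≠ e.
(b): fails — tR²s, tR²t but s ≠ t.
(c): ✓.
(d): fails — 1R²1, 1R²2 but 1 ≠ 2.
Valid on: (c).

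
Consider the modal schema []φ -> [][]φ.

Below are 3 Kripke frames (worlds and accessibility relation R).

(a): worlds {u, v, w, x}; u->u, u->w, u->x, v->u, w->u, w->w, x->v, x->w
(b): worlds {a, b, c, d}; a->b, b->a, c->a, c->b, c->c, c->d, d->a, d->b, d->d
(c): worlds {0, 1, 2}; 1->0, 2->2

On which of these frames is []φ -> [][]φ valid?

This is the axiom for transitivity; its first-order frame correspondent is forall x forall y forall z (Rxy & Ryz -> Rxz).
(a): fails — Rxw and Rwu but not Rxu.
(b): fails — Rab and Rba but not Raa.
(c): satisfies the condition.

(c)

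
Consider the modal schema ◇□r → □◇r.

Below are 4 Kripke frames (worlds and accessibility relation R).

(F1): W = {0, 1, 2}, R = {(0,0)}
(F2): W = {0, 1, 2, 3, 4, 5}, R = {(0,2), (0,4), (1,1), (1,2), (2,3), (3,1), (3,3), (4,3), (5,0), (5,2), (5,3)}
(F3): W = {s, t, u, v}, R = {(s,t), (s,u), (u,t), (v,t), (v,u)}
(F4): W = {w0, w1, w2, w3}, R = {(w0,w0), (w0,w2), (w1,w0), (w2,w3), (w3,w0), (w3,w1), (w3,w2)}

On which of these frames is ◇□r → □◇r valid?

(F1)

The schema corresponds to convergence: ∀x ∀y ∀z (Rxy ∧ Rxz → ∃w (Ryw ∧ Rzw)).
(F1): ✓.
(F2): fails — R12 and R11 but 2 and 1 have no common successor.
(F3): fails — Rsu and Rst but u and t have no common successor.
(F4): fails — Rw0w2 and Rw0w0 but w2 and w0 have no common successor.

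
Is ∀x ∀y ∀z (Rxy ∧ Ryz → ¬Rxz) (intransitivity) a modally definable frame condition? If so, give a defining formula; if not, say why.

Not definable by any modal formula

Modal frame validity is preserved under surjective bounded morphisms.
The 3-cycle (worlds a,b,c with a→b→c→a) is intransitive. Mapping every world to a single reflexive point • is a surjective bounded morphism; the reflexive point is not intransitive (R••∧R•• but R••).
So the class is not modally definable.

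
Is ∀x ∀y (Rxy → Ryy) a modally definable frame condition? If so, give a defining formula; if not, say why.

The condition is shift-reflexivity. A defining modal formula is □(□q → q).
Suppose □(□q→q) is valid. Take Rxy and set V(q)={w : Ryw}. Then at y, □q holds; since □(□q→q) at x, □q→q at y, so q at y, i.e. Ryy.

Yes — defined by □(□q → q)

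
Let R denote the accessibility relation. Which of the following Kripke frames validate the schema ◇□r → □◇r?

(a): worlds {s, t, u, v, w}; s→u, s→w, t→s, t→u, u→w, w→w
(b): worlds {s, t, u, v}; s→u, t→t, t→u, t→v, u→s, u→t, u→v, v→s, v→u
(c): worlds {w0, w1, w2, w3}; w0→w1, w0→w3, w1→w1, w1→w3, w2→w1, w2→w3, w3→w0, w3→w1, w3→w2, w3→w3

The schema corresponds to convergence: ∀x ∀y ∀z (Rxy ∧ Rxz → ∃w (Ryw ∧ Rzw)).
(a): satisfies the condition.
(b): fails — Rvu and Rvs but u and s have no common successor.
(c): satisfies the condition.

(a), (c)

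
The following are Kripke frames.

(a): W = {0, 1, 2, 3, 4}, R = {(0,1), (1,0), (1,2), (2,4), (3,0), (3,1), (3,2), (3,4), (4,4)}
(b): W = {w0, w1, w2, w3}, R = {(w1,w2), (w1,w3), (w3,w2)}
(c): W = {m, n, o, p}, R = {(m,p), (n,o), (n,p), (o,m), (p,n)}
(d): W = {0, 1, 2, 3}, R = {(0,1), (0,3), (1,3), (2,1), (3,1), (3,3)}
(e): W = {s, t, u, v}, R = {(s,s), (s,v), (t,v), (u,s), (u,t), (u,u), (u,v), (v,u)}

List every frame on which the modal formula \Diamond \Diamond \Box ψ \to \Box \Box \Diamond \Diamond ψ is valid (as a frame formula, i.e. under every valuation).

(d)

The schema corresponds to a generalized confluence (Geach) condition: \forall x \forall y \forall z ((x R^2 y \wedge x R^2 z) \to \exists w (yRw \wedge z R^2 w)).
(a): fails — 0R²0, 0R²0 but no w with 0Rw and 0R²w.
(b): fails — w1R²w2, w1R²w2 but no w with w2Rw and w2R²w.
(c): fails — mR²n, mR²n but no w with nRw and nR²w.
(d): holds.
(e): fails — uR²s, uR²t but no w with sRw and tR²w.
Valid on: (d).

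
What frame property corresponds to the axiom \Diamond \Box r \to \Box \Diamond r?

Suppose ◇□r→□◇r is valid. Take Rxy, Rxz and set V(r)={w : Ryw}. Then □r at y so ◇□r at x, so □◇r at x, so ◇r at z, giving w with Rzw and Ryw.

convergence: \forall x \forall y \forall z (Rxy \wedge Rxz \to \exists w (Ryw \wedge Rzw))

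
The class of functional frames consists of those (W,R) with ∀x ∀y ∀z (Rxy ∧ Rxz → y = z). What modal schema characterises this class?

A defining formula is ◇ψ → □ψ (the CD axiom).
Suppose ◇ψ→□ψ is valid. Take Rxy, Rxz and set V(ψ)={y}. Then ◇ψ at x, so □ψ at x, so ψ at z, i.e. z=y.

◇ψ → □ψ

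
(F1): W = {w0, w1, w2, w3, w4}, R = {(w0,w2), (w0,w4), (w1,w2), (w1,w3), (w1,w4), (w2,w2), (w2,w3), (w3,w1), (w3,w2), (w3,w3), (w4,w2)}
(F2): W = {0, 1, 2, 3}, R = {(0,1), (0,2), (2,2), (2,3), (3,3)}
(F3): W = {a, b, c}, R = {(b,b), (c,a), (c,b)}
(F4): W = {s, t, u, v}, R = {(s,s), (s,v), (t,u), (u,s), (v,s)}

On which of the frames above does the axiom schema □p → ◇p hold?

Frame correspondent (Sahlqvist): ∀x ∃y Rxy — i.e. seriality.
(F1): holds.
(F2): fails — world 1 has no successor.
(F3): fails — world a has no successor.
(F4): holds.

(F1), (F4)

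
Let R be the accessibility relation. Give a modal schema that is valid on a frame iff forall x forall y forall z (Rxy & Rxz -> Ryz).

The condition is the Euclidean property. The 5 schema ◇s → □◇s defines it.
Suppose ◇s→□◇s is valid. Take Rxy, Rxz and set V(s)={y}. Then ◇s at x, so □◇s at x, so ◇s at z, so some w with Rzw has s; w=y, i.e. Rzy. By symmetry of the argument, Ryz.

◇s → □◇s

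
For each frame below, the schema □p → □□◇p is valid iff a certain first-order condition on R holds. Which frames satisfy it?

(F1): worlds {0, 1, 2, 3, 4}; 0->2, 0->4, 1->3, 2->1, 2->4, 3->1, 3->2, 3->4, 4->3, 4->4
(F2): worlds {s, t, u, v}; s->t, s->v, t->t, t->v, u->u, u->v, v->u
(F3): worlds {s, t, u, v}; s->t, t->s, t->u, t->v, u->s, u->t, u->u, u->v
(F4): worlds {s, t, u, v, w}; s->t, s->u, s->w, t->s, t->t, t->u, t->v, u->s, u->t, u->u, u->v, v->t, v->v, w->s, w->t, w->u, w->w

The schema corresponds to a generalized confluence (Geach) condition: ∀x ∀z (xR²z → ∃w (xRw ∧ zRw)).
(F1): fails — 0R²1 but no w with 0Rw and 1Rw.
(F2): fails — sR²v but no w with sRw and vRw.
(F3): fails — sR²v but no w with sRw and vRw.
(F4): satisfies the condition.

(F4)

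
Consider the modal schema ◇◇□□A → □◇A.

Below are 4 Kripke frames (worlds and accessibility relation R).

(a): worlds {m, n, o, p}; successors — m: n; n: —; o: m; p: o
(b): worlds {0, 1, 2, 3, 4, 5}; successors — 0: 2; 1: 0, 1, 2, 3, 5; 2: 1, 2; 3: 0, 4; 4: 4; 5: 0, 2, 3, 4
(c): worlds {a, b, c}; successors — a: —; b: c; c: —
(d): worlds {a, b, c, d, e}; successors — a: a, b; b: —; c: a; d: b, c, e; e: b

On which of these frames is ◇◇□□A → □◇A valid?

(c)

This is the axiom for a generalized confluence (Geach) condition; its first-order frame correspondent is ∀x ∀y ∀z ((xR²y ∧ xRz) → ∃w (yR²w ∧ zRw)).
(a): fails — oR²n, oRm but no w with nR²w and mRw.
(b): fails — 1R²0, 1R3 but no w with 0R²w and 3Rw.
(c): holds.
(d): fails — aR²a, aRb but no w with aR²w and bRw.
Valid on: (c).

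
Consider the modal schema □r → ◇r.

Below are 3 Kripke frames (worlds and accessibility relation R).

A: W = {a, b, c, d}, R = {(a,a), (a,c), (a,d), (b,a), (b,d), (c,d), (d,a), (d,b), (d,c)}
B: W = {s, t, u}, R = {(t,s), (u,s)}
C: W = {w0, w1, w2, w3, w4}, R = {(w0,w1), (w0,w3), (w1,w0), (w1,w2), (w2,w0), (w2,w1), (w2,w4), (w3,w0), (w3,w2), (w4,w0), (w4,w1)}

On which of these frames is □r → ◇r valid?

A, C

Frame correspondent (Sahlqvist): ∀x ∃y Rxy — i.e. seriality.
A: holds.
B: fails — world s has no successor.
C: holds.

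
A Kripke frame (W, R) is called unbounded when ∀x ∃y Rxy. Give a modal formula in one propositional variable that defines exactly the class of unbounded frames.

□p → ◇p

The condition is seriality. The D schema □p → ◇p defines it.
Suppose □p→◇p is valid. At any x set V(p)=W. Then □p at x, so ◇p at x, so x has a successor.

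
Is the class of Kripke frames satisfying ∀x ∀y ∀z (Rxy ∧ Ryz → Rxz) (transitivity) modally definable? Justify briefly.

This is a Sahlqvist condition; the 4 axiom □q → □□q defines it.

Yes — defined by □q → □□q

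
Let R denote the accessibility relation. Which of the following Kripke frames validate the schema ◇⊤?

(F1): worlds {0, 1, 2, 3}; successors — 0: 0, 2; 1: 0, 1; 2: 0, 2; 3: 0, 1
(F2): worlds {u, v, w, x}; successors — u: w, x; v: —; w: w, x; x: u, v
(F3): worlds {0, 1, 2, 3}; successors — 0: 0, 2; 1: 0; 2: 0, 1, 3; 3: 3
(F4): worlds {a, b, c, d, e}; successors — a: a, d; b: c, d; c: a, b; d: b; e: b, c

(F1), (F3), (F4)

This is the axiom for seriality; its first-order frame correspondent is ∀x ∃y Rxy.
(F1): condition met.
(F2): fails — world v has no successor.
(F3): condition met.
(F4): condition met.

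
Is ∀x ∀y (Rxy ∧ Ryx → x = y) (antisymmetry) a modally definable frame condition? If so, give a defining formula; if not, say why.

Not definable by any modal formula

If a class were modally definable it would be closed under surjective bounded morphisms (Goldblatt–Thomason).
The 6-cycle (worlds s,t,u,v,w,x with s→t→u→v→w→x→s) is antisymmetric. Sending even-indexed worlds to • and odd-indexed worlds to ∘ is a surjective bounded morphism onto the two-world frame with •↔∘, which is not antisymmetric.
Hence antisymmetry is not modally definable.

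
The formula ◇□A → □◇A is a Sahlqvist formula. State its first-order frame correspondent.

convergence: ∀x ∀y ∀z (Rxy ∧ Rxz → ∃w (Ryw ∧ Rzw))

This is the .2 axiom.
It corresponds to convergence: ∀x ∀y ∀z (Rxy ∧ Rxz → ∃w (Ryw ∧ Rzw)).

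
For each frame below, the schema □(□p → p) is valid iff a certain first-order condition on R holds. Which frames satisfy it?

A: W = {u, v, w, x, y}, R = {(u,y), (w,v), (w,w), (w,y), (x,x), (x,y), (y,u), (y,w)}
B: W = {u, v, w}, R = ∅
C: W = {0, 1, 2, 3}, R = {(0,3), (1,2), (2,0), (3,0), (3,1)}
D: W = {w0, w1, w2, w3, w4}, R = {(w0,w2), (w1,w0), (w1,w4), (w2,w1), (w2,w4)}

This is the axiom for shift-reflexivity; its first-order frame correspondent is ∀x ∀y (Rxy → Ryy).
A: fails — Rwy but not Ryy.
B: ✓.
C: fails — R31 but not R11.
D: fails — Rw1w0 but not Rw0w0.
Valid on: B.

B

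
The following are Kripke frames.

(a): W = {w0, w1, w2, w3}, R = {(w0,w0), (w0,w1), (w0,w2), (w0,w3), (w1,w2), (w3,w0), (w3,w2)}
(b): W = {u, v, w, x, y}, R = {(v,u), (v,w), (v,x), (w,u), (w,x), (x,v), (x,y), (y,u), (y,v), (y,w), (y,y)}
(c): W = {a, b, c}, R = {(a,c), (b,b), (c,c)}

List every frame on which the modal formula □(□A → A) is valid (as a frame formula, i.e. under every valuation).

The schema corresponds to shift-reflexivity: ∀x ∀y (Rxy → Ryy).
(a): fails — Rw1w2 but not Rw2w2.
(b): fails — Rwu but not Ruu.
(c): satisfies the condition.

(c)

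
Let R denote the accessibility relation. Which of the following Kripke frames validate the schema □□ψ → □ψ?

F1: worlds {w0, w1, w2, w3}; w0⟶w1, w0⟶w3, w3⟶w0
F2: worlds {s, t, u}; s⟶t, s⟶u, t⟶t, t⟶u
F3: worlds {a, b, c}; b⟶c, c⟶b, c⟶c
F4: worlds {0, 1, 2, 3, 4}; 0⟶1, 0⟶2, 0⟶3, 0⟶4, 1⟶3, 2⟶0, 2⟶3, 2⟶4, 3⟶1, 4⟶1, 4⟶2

F2, F3

Frame correspondent (Sahlqvist): ∀x ∀y (Rxy → ∃z (Rxz ∧ Rzy)) — i.e. density.
F1: fails — Rw0w1 but no z with Rw0z and Rzw1.
F2: satisfies the condition.
F3: satisfies the condition.
F4: fails — R31 but no z with R3z and Rz1.
Valid on: F2, F3.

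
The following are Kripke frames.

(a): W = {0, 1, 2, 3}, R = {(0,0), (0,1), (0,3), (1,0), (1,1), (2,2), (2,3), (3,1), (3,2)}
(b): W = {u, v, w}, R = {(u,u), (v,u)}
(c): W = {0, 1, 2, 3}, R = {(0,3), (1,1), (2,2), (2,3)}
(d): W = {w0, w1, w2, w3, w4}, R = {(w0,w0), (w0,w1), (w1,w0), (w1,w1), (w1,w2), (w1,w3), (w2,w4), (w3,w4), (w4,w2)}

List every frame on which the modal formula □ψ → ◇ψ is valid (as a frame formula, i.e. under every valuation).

Frame correspondent (Sahlqvist): ∀x ∃y Rxy — i.e. seriality.
(a): satisfies the condition.
(b): fails — world w has no successor.
(c): fails — world 3 has no successor.
(d): satisfies the condition.

(a), (d)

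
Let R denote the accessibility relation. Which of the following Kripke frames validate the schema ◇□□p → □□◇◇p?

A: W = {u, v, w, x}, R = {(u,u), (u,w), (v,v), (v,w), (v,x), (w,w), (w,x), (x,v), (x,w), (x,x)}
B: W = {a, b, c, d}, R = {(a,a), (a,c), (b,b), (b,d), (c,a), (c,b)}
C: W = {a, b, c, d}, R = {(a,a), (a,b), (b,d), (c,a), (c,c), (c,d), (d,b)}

This is the axiom for a generalized confluence (Geach) condition; its first-order frame correspondent is ∀x ∀y ∀z ((xRy ∧ xR²z) → ∃w (yR²w ∧ zR²w)).
A: condition met.
B: fails — bRb, bR²d but no w with bR²w and dR²w.
C: fails — aRb, aR²d but no w with bR²w and dR²w.
Valid on: A.

A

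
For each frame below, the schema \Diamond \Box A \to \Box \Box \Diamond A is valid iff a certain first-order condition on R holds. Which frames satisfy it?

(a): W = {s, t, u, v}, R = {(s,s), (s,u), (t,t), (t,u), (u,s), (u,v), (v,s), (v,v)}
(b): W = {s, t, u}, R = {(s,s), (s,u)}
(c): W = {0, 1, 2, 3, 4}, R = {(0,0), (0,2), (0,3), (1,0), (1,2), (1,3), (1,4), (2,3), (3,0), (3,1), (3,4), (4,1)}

Frame correspondent (Sahlqvist): \forall x \forall y \forall z ((xRy \wedge x R^2 z) \to \exists w (yRw \wedge zRw)) — i.e. a generalized confluence (Geach) condition.
(a): fails — tRt, tR²u but no w with tRw and uRw.
(b): fails — sRs, sR²u but no w with sRw and uRw.
(c): fails — 0R0, 0R²4 but no w with 0Rw and 4Rw.

none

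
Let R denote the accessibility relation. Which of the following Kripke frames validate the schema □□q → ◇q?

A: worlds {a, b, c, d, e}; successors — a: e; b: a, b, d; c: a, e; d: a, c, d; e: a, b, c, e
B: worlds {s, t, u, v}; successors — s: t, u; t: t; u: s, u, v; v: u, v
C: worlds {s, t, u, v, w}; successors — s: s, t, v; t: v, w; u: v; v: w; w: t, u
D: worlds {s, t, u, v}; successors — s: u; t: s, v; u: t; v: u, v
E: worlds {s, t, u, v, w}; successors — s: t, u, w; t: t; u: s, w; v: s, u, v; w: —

The schema corresponds to a generalized confluence (Geach) condition: ∀x ∃w (xR²w ∧ xRw).
A: condition met.
B: condition met.
C: fails — at u but no w* with uR²w* and uRw*.
D: fails — at s but no w with sR²w and sRw.
E: fails — at w but no w* with wR²w* and wRw*.
Valid on: A, B.

A, B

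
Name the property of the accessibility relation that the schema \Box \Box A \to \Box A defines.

Density

Suppose □□A→□A is valid. Take Rxy and set V(A)={w : xR²w}. Then □□A at x, so □A at x, so A at y, i.e. ∃z(Rxz∧Rzy).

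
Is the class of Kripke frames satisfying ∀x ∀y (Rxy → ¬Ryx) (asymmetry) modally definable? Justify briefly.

Any modally definable frame class is closed under surjective bounded morphisms.
The 5-cycle (worlds s,t,u,v,w with s→t→u→v→w→s) is asymmetric. Mapping every world to a single reflexive point • is a surjective bounded morphism, and the reflexive point is not asymmetric (R•• but asymmetry requires ¬R••).
So the class is not modally definable.

No — not modally definable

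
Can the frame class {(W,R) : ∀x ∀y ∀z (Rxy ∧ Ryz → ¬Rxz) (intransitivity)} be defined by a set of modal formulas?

If a class were modally definable it would be closed under surjective bounded morphisms (Goldblatt–Thomason).
The 5-cycle (worlds s,t,u,v,w with s→t→u→v→w→s) is intransitive. Mapping every world to a single reflexive point • is a surjective bounded morphism; the reflexive point is not intransitive (R••∧R•• but R••).
So the class is not modally definable.

Not definable by any modal formula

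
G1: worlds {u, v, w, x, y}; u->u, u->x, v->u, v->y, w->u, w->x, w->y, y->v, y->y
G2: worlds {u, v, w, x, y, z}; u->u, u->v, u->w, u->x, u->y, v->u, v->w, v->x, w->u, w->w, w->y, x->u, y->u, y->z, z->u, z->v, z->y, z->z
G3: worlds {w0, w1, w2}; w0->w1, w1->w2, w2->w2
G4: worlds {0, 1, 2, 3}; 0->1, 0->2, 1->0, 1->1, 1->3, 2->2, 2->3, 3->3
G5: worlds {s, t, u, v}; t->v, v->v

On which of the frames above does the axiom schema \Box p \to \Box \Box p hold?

Frame correspondent (Sahlqvist): \forall x \forall y \forall z (Rxy \wedge Ryz \to Rxz) — i.e. transitivity.
G1: fails — Rvu and Rux but not Rvx.
G2: fails — Rwu and Ruv but not Rwv.
G3: fails — Rw0w1 and Rw1w2 but not Rw0w2.
G4: fails — R10 and R02 but not R12.
G5: satisfies the condition.

G5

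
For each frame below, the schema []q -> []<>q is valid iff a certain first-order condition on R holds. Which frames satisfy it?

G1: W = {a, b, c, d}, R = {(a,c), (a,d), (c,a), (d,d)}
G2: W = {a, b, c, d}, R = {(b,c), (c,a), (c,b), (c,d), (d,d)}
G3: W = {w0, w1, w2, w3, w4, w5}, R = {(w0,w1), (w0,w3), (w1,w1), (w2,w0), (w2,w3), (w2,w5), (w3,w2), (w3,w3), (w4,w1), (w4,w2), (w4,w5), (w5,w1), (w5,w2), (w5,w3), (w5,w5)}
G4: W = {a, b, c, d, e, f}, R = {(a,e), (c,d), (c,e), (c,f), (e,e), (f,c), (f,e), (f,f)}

G3

The schema corresponds to a generalized confluence (Geach) condition: forall x forall z (xRz -> exists w (xRw & zRw)).
G1: fails — aRc but no w with aRw and cRw.
G2: fails — bRc but no w with bRw and cRw.
G3: ✓.
G4: fails — cRd but no w with cRw and dRw.
Valid on: G3.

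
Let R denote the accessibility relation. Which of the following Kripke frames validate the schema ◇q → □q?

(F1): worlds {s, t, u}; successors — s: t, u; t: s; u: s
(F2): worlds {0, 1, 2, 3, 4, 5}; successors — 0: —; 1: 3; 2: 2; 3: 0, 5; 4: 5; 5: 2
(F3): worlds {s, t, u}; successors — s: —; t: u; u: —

(F3)

This is the axiom for partial functionality; its first-order frame correspondent is ∀x ∀y ∀z (Rxy ∧ Rxz → y = z).
(F1): fails — s sees both t and u.
(F2): fails — 3 sees both 0 and 5.
(F3): ✓.
Valid on: (F3).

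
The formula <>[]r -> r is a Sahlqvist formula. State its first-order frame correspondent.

Symmetry

This is a form of the B axiom.
Its frame correspondent is symmetry — forall x forall y (Rxy -> Ryx).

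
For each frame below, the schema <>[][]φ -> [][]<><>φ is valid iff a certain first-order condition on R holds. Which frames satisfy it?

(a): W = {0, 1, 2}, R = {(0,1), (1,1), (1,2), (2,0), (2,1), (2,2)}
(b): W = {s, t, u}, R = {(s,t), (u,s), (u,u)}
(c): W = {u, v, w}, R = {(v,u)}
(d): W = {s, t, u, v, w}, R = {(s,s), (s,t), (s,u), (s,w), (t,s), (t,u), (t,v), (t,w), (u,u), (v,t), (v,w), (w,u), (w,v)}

(a), (c), (d)

This is the axiom for a generalized confluence (Geach) condition; its first-order frame correspondent is forall x forall y forall z ((xRy & x R^2 z) -> exists w (y R^2 w & z R^2 w)).
(a): holds.
(b): fails — uRs, uR²s but no w with sR²w and sR²w.
(c): holds.
(d): holds.
Valid on: (a), (c), (d).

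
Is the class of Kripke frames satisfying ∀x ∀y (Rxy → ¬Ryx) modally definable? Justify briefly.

If a class were modally definable it would be closed under surjective bounded morphisms (Goldblatt–Thomason).
The 5-cycle (worlds a,b,c,d,e with a→b→c→d→e→a) is asymmetric. Mapping every world to a single reflexive point • is a surjective bounded morphism, and the reflexive point is not asymmetric (R•• but asymmetry requires ¬R••).
Hence asymmetry is not modally definable.

No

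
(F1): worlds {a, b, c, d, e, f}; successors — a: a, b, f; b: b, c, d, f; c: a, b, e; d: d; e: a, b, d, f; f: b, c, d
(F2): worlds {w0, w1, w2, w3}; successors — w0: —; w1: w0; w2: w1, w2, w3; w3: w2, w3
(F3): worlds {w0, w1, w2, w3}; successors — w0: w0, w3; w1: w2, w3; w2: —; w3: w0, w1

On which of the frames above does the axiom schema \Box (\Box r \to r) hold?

Frame correspondent (Sahlqvist): \forall x \forall y (Rxy \to Ryy) — i.e. shift-reflexivity.
(F1): fails — Rbc but not Rcc.
(F2): fails — Rw1w0 but not Rw0w0.
(F3): fails — Rw1w2 but not Rw2w2.
Valid on no frame.

none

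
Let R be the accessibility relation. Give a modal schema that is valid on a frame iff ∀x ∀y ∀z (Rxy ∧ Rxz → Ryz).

A defining formula is ◇s → □◇s (the 5 axiom).
Suppose ◇s→□◇s is valid. Take Rxy, Rxz and set V(s)={y}. Then ◇s at x, so □◇s at x, so ◇s at z, so some w with Rzw has s; w=y, i.e. Rzy. By symmetry of the argument, Ryz.

◇s → □◇s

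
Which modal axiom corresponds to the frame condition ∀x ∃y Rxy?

□s → ◇s

A defining formula is □s → ◇s (the D axiom).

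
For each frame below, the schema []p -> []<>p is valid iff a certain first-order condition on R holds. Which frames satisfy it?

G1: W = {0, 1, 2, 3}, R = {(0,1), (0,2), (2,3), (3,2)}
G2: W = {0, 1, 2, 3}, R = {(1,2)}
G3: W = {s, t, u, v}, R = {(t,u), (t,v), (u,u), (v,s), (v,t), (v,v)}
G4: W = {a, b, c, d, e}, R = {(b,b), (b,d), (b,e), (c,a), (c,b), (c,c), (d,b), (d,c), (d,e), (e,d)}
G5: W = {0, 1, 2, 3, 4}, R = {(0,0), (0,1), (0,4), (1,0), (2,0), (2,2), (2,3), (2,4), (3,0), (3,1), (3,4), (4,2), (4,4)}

G5

The schema corresponds to a generalized confluence (Geach) condition: forall x forall z (xRz -> exists w (xRw & zRw)).
G1: fails — 0R1 but no w with 0Rw and 1Rw.
G2: fails — 1R2 but no w with 1Rw and 2Rw.
G3: fails — vRs but no w with vRw and sRw.
G4: fails — cRa but no w with cRw and aRw.
G5: satisfies the condition.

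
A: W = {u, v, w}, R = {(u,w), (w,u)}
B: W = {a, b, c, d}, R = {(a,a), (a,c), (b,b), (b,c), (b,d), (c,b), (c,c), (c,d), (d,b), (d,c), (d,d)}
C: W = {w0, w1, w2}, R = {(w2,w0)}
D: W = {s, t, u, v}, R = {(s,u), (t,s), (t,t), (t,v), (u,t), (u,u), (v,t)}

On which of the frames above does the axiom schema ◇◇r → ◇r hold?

C

This is the axiom for transitivity; its first-order frame correspondent is ∀x ∀y ∀z (Rxy ∧ Ryz → Rxz).
A: fails — Rwu and Ruw but not Rww.
B: fails — Rac and Rcd but not Rad.
C: condition met.
D: fails — Rut and Rtv but not Ruv.
Valid on: C.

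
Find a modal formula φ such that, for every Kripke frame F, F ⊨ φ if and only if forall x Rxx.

A defining formula is □q → q (the T axiom).

□q → q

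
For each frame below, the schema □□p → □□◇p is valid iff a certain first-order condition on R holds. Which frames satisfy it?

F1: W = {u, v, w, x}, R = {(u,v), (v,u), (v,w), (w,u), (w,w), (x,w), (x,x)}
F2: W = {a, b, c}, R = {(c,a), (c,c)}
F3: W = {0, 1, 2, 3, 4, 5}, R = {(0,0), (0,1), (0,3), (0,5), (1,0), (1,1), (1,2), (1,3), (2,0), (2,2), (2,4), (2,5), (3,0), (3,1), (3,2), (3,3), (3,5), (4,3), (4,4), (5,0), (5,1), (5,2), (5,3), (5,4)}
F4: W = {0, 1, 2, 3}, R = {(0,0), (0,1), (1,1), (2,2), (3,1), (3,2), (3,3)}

F3, F4

Frame correspondent (Sahlqvist): ∀x ∀z (xR²z → ∃w (xR²w ∧ zRw)) — i.e. a generalized confluence (Geach) condition.
F1: fails — uR²u but no t with uR²t and uRt.
F2: fails — cR²a but no w with cR²w and aRw.
F3: satisfies the condition.
F4: satisfies the condition.
Valid on: F3, F4.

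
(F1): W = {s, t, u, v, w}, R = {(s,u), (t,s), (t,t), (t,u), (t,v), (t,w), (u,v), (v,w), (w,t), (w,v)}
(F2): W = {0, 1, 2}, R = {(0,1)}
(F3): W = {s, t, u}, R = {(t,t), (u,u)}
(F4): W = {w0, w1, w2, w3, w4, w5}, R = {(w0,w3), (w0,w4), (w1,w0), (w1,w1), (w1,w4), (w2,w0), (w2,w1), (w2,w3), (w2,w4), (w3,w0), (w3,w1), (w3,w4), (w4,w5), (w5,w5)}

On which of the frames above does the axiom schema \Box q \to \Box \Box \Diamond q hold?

(F2), (F3)

Frame correspondent (Sahlqvist): \forall x \forall z (x R^2 z \to \exists w (xRw \wedge zRw)) — i.e. a generalized confluence (Geach) condition.
(F1): fails — sR²v but no w* with sRw* and vRw*.
(F2): satisfies the condition.
(F3): satisfies the condition.
(F4): fails — w0R²w4 but no w with w0Rw and w4Rw.
Valid on: (F2), (F3).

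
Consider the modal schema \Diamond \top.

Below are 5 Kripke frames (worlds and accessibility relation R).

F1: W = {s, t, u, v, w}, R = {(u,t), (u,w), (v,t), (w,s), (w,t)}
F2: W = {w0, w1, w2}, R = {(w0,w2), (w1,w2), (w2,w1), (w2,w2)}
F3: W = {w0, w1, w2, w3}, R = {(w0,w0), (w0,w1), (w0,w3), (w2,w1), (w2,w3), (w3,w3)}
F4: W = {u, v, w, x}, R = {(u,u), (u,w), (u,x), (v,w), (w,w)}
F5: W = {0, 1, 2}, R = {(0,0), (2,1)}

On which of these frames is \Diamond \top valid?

Frame correspondent (Sahlqvist): \forall x \exists y Rxy — i.e. seriality.
F1: fails — world s has no successor.
F2: holds.
F3: fails — world w1 has no successor.
F4: fails — world x has no successor.
F5: fails — world 1 has no successor.

F2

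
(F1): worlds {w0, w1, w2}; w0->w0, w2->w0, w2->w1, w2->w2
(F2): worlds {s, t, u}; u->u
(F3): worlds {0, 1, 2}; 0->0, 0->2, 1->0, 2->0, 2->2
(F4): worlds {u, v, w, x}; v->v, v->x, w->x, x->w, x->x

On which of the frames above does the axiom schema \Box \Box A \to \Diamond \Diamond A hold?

(F3)

The schema corresponds to a generalized confluence (Geach) condition: \forall x \exists w (x R^2 w \wedge x R^2 w).
(F1): fails — at w1 but no w with w1R²w and w1R²w.
(F2): fails — at s but no w with sR²w and sR²w.
(F3): holds.
(F4): fails — at u but no t with uR²t and uR²t.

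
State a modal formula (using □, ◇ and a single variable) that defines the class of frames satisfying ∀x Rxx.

The condition is reflexivity. The T schema □p → p defines it.
Suppose □p→p is valid. At any x set V(p)={w : Rxw}. Then □p holds at x, so p holds at x, i.e. Rxx.

□p → p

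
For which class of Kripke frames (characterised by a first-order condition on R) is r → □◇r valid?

Suppose r→□◇r is valid. Take Rxy and set V(r)={x}. Then r at x, so □◇r at x, so ◇r at y, so some z with Ryz has r; z=x, i.e. Ryx.
The converse is a direct semantic check.
So the correspondent is symmetry.

symmetry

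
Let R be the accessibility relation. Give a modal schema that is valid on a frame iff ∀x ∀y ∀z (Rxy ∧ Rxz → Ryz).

The condition is the Euclidean property. The 5 schema ◇r → □◇r defines it.
Suppose ◇r→□◇r is valid. Take Rxy, Rxz and set V(r)={y}. Then ◇r at x, so □◇r at x, so ◇r at z, so some w with Rzw has r; w=y, i.e. Rzy. By symmetry of the argument, Ryz.

◇r → □◇r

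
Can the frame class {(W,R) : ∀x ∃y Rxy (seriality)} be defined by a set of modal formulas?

Yes, by □q → ◇q

The condition is seriality. A defining modal formula is □q → ◇q.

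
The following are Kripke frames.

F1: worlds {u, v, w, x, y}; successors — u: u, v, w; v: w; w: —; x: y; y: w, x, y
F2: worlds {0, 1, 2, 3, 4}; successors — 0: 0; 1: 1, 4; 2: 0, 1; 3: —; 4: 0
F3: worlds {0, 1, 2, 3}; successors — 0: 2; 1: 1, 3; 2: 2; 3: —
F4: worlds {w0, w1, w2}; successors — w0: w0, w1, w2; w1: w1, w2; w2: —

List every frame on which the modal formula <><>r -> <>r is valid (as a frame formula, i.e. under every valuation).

This is the axiom for transitivity; its first-order frame correspondent is forall x forall y forall z (Rxy & Ryz -> Rxz).
F1: fails — Rxy and Ryx but not Rxx.
F2: fails — R14 and R40 but not R10.
F3: satisfies the condition.
F4: satisfies the condition.

F3, F4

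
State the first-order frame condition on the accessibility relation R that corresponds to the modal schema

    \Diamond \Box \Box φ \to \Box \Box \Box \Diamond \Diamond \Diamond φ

\forall x \forall y \forall z ((xRy \wedge x R^3 z) \to \exists w (y R^2 w \wedge z R^3 w))

This is a Sahlqvist (Geach-type) schema ◇^1□^2φ → □^3◇^3φ.
Minimal-valuation argument: fix x; take any y with xR^1y and any z with xR^3z. Set V(φ) to the set of worlds R-reachable from y in exactly 2 steps. Then □^2φ holds at y, so the antecedent holds at x; validity forces ◇^3φ at z, giving a w with zR^3w and yR^2w.
First-order correspondent: \forall x \forall y \forall z ((xRy \wedge x R^3 z) \to \exists w (y R^2 w \wedge z R^3 w)).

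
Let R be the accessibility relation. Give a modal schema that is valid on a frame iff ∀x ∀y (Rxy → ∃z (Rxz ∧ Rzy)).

A defining formula is □□s → □s (the C4 axiom).
Suppose □□s→□s is valid. Take Rxy and set V(s)={w : xR²w}. Then □□s at x, so □s at x, so s at y, i.e. ∃z(Rxz∧Rzy).

□□s → □s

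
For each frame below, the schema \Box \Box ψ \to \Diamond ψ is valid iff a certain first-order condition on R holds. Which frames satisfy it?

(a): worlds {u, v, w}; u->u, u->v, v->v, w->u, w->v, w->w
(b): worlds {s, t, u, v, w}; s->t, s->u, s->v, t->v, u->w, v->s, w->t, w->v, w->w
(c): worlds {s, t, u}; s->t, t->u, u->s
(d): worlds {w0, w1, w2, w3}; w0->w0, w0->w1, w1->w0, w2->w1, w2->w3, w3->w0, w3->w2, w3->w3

Frame correspondent (Sahlqvist): \forall x \exists w (x R^2 w \wedge xRw) — i.e. a generalized confluence (Geach) condition.
(a): satisfies the condition.
(b): fails — at t but no w* with tR²w* and tRw*.
(c): fails — at s but no w with sR²w and sRw.
(d): satisfies the condition.

(a), (d)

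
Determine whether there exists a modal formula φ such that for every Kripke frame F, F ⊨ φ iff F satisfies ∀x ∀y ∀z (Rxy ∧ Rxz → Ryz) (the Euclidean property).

The condition is the Euclidean property. A defining modal formula is ◇p → □◇p.
Suppose ◇p→□◇p is valid. Take Rxy, Rxz and set V(p)={y}. Then ◇p at x, so □◇p at x, so ◇p at z, so some w with Rzw has p; w=y, i.e. Rzy. By symmetry of the argument, Ryz.

Yes — defined by ◇p → □◇p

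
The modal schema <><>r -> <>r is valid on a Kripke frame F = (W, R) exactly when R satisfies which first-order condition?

This schema is equivalent to the 4 axiom □r → □□r.
It corresponds to transitivity: forall x forall y forall z (Rxy & Ryz -> Rxz).

Transitivity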